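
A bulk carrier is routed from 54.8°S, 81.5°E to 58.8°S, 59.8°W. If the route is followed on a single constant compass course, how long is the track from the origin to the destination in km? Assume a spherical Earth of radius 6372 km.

8606 km

Δψ = ln[tan(π/4+φ₂/2)/tan(π/4+φ₁/2)] = -0.1276;  Δφ = -0.0698 rad,  Δλ = -2.4662 rad
q = Δφ/Δψ = 0.5469
d = R·√(Δφ² + q²Δλ²) = 6372·1.35062 = 8606 km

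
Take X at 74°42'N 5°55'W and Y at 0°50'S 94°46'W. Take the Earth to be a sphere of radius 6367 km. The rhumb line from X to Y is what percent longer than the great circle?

Great circle: σ = 1.5795 rad → d_gc = Rσ = 10056.9 km
Rhumb: Δφ = -1.3183, Δλ = -1.5507, Δψ = -2.0221, q = Δφ/Δψ = 0.6519 → d_rh = R√(Δφ²+q²Δλ²) = 10577.7 km
Excess = (10577.7 − 10056.9) / 10056.9 = 520.8 / 10056.9 = 5.18% ≈ 5.2%

5.2%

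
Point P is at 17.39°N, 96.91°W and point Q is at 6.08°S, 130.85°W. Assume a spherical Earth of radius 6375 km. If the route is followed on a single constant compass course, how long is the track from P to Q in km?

Rhumb course C = atan2(Δλ, Δψ) with Δψ = ln[tan(π/4+φ₂/2)/tan(π/4+φ₁/2)] = -0.4146, Δλ = -0.5924 → C = 235.01°
d = R·|Δφ| / |cos C| = 6375·0.40963 / 0.57341 = 4554 km

4554 km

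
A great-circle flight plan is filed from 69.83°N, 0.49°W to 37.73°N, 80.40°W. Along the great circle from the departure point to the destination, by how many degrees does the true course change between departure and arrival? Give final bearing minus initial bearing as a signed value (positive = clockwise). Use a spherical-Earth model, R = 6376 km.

-70.2°

Initial bearing θ₁ = atan2(sin Δλ cos φ₂, cos φ₁ sin φ₂ − sin φ₁ cos φ₂ cos Δλ) = 275.93°
Final bearing θ₂ = (initial bearing from the destination back to the start) + 180° = 205.70°
Δθ = θ₂ − θ₁ = -70.2°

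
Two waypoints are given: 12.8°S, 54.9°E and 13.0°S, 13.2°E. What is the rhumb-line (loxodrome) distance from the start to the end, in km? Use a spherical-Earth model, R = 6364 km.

4515 km

Δψ = ln[tan(π/4+φ₂/2)/tan(π/4+φ₁/2)] = -0.0036;  Δφ = -0.0035 rad,  Δλ = -0.7278 rad
q = Δφ/Δψ = 0.9748
d = R·√(Δφ² + q²Δλ²) = 6364·0.70944 = 4515 km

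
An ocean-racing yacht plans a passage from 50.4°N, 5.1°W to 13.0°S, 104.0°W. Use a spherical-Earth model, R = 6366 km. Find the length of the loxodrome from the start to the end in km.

Rhumb course C = atan2(Δλ, Δψ) with Δψ = ln[tan(π/4+φ₂/2)/tan(π/4+φ₁/2)] = -1.2505, Δλ = -1.7261 → C = 234.08°
d = R·|Δφ| / |cos C| = 6366·1.10654 / 0.58666 = 12007 km

12007 km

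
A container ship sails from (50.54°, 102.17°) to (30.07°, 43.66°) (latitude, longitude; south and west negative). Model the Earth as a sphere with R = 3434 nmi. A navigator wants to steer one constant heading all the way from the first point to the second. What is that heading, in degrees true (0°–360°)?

Meridional parts: M(φ₁)=+1.0254, M(φ₂)=+0.5507 → ΔM = -0.4747;  Δλ = -1.0212 rad
tan C = Δλ / ΔM = +2.1512 → C = 245.07°

245.1°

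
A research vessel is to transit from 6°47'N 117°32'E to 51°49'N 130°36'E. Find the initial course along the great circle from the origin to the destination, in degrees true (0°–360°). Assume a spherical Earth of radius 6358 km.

11.1°

θ = atan2( sin Δλ·cos φ₂ ,  cos φ₁ sin φ₂ − sin φ₁ cos φ₂ cos Δλ )
  = atan2(+0.1398, +0.7094) = 11.15°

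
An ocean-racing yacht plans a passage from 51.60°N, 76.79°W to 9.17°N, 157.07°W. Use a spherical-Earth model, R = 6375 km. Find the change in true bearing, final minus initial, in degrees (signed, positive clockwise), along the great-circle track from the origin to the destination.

-49.2°

Initial bearing θ₁ = atan2(sin Δλ cos φ₂, cos φ₁ sin φ₂ − sin φ₁ cos φ₂ cos Δλ) = 268.14°
Final bearing θ₂ = (initial bearing from the destination back to the start) + 180° = 218.97°
Δθ = θ₂ − θ₁ = -49.2°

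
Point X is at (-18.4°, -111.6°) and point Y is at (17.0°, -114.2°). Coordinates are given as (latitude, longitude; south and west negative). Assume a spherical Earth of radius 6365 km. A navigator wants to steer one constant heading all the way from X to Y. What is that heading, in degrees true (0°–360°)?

355.9°

Δψ = ln[tan(π/4+φ₂/2)/tan(π/4+φ₁/2)] = +0.6280
Δλ = -0.0454 rad (taken the short way round)
course = atan2(Δλ, Δψ) = 355.87°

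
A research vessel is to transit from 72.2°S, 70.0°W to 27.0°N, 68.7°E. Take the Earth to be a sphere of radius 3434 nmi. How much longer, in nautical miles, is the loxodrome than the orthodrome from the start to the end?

Great circle: cos σ = sin φ₁ sin φ₂ + cos φ₁ cos φ₂ cos Δλ,  σ = 2.2612 rad → d_gc = 7765.1 nmi
Rhumb line: Δψ = +2.3438, q = Δφ/Δψ = 0.7387, d_rh = R√(Δφ²+q²Δλ²) = 8547.4 nmi
Excess = 8547.4 − 7765.1 = 782.3 ≈ 782 nmi

782 nmi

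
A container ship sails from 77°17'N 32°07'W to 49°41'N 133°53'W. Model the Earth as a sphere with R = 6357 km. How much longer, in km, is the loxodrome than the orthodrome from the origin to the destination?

571 km

Great circle: cos σ = sin φ₁ sin φ₂ + cos φ₁ cos φ₂ cos Δλ,  σ = 0.7746 rad → d_gc = 4923.8 km
Rhumb line: Δψ = -1.1922, q = Δφ/Δψ = 0.4040, d_rh = R√(Δφ²+q²Δλ²) = 5494.5 km
Excess = 5494.5 − 4923.8 = 570.7 ≈ 571 km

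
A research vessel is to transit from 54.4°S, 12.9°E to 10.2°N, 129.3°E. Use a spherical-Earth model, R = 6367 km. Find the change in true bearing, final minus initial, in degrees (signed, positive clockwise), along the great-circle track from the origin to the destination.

-71.3°

At departure: θ₁ = atan2(sin Δλ cos φ₂, cos φ₁ sin φ₂ − sin φ₁ cos φ₂ cos Δλ) = 106.00°
At arrival: θ₂ = atan2(sin Δλ cos φ₁, −cos φ₂ sin φ₁ + sin φ₂ cos φ₁ cos Δλ) = 34.65°
Δθ = θ₂ − θ₁ = -71.3°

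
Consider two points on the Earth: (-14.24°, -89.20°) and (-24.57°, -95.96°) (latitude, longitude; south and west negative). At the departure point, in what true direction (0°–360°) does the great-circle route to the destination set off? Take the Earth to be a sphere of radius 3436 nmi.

210.6°

θ = atan2( sin Δλ·cos φ₂ ,  cos φ₁ sin φ₂ − sin φ₁ cos φ₂ cos Δλ )
  = atan2(-0.1071, -0.1809) = 210.62°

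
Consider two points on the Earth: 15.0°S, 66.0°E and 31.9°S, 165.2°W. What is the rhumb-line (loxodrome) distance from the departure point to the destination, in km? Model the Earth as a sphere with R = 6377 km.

Δψ = ln[tan(π/4+φ₂/2)/tan(π/4+φ₁/2)] = -0.3231;  Δφ = -0.2950 rad,  Δλ = +2.2480 rad
q = Δφ/Δψ = 0.9128
d = R·√(Δφ² + q²Δλ²) = 6377·2.07308 = 13220 km

13220 km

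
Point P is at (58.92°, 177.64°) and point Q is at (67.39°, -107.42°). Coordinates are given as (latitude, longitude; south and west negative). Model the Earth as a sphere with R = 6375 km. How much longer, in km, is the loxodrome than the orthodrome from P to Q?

222 km

Great circle: cos σ = sin φ₁ sin φ₂ + cos φ₁ cos φ₂ cos Δλ,  σ = 0.5695 rad → d_gc = 3630.3 km
Rhumb line: Δψ = +0.3300, q = Δφ/Δψ = 0.4479, d_rh = R√(Δφ²+q²Δλ²) = 3852.0 km
Excess = 3852.0 − 3630.3 = 221.7 ≈ 222 km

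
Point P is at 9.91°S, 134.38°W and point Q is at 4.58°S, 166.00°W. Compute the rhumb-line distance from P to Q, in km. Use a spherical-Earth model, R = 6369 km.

3536 km

Rhumb course C = atan2(Δλ, Δψ) with Δψ = ln[tan(π/4+φ₂/2)/tan(π/4+φ₁/2)] = +0.0938, Δλ = -0.5519 → C = 279.65°
d = R·|Δφ| / |cos C| = 6369·0.09303 / 0.16758 = 3536 km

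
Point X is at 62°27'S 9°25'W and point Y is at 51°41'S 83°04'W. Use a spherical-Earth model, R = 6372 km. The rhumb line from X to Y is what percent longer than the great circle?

5.3%

Great circle: σ = 0.6819 rad → d_gc = Rσ = 4345.3 km
Rhumb: Δφ = +0.1879, Δλ = -1.2854, Δψ = +0.3486, q = Δφ/Δψ = 0.5390 → d_rh = R√(Δφ²+q²Δλ²) = 4574.5 km
Excess = (4574.5 − 4345.3) / 4345.3 = 229.2 / 4345.3 = 5.27% ≈ 5.3%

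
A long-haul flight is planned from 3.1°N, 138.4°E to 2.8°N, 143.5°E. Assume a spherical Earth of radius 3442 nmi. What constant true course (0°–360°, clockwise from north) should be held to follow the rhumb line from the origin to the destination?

Meridional parts: M(φ₁)=+0.0541, M(φ₂)=+0.0489 → ΔM = -0.0052;  Δλ = +0.0890 rad
tan C = Δλ / ΔM = -16.9775 → C = 93.37°

93.4°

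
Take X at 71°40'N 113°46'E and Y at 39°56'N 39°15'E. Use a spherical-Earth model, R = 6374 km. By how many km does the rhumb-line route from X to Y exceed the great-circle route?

Great circle: cos σ = sin φ₁ sin φ₂ + cos φ₁ cos φ₂ cos Δλ,  σ = 0.8316 rad → d_gc = 5300.5 km
Rhumb line: Δψ = -1.0627, q = Δφ/Δψ = 0.5212, d_rh = R√(Δφ²+q²Δλ²) = 5579.4 km
Excess = 5579.4 − 5300.5 = 278.9 ≈ 279 km

279 km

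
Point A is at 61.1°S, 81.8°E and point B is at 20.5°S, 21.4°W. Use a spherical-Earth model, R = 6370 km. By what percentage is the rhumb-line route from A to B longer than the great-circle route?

7.7%

Great circle: σ = 1.3661 rad → d_gc = Rσ = 8702.3 km
Rhumb: Δφ = +0.7086, Δλ = -1.8012, Δψ = +0.9903, q = Δφ/Δψ = 0.7155 → d_rh = R√(Δφ²+q²Δλ²) = 9368.6 km
Excess = (9368.6 − 8702.3) / 8702.3 = 666.3 / 8702.3 = 7.66% ≈ 7.7%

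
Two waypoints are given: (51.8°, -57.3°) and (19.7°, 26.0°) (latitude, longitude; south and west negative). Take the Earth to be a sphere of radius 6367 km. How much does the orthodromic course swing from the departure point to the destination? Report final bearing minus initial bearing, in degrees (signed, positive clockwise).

At departure: θ₁ = atan2(sin Δλ cos φ₂, cos φ₁ sin φ₂ − sin φ₁ cos φ₂ cos Δλ) = 82.56°
At arrival: θ₂ = atan2(sin Δλ cos φ₁, −cos φ₂ sin φ₁ + sin φ₂ cos φ₁ cos Δλ) = 139.36°
Δθ = θ₂ − θ₁ = +56.8°

+56.8°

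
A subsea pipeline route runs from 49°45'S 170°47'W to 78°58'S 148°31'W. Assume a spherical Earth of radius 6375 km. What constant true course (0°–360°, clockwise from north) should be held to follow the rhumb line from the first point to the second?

163.8°

Meridional parts: M(φ₁)=-1.0039, M(φ₂)=-2.3374 → ΔM = -1.3334;  Δλ = +0.3886 rad
tan C = Δλ / ΔM = -0.2914 → C = 163.75°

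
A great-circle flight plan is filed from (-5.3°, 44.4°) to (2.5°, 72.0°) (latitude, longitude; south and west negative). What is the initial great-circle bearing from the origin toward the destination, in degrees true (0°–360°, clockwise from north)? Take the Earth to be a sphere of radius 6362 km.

θ = atan2( sin Δλ·cos φ₂ ,  cos φ₁ sin φ₂ − sin φ₁ cos φ₂ cos Δλ )
  = atan2(+0.4629, +0.1252) = 74.86°

74.9°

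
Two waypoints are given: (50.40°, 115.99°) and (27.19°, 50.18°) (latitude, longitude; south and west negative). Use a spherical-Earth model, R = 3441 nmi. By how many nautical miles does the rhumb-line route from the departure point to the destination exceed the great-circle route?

Great circle: cos σ = sin φ₁ sin φ₂ + cos φ₁ cos φ₂ cos Δλ,  σ = 0.9466 rad → d_gc = 3257.4 nmi
Rhumb line: Δψ = -0.5281, q = Δφ/Δψ = 0.7670, d_rh = R√(Δφ²+q²Δλ²) = 3336.6 nmi
Excess = 3336.6 − 3257.4 = 79.2 ≈ 79 nmi

79 nmi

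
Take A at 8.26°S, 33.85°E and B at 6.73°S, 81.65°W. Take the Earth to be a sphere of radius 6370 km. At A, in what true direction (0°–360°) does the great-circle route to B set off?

258.8°

θ = atan2( sin Δλ·cos φ₂ ,  cos φ₁ sin φ₂ − sin φ₁ cos φ₂ cos Δλ )
  = atan2(-0.8964, -0.1774) = 258.81°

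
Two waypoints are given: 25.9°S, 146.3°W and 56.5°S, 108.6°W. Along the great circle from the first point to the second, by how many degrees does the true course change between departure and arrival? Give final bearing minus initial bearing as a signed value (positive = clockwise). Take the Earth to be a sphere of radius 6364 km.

-26.2°

At departure: θ₁ = atan2(sin Δλ cos φ₂, cos φ₁ sin φ₂ − sin φ₁ cos φ₂ cos Δλ) = 148.89°
At arrival: θ₂ = atan2(sin Δλ cos φ₁, −cos φ₂ sin φ₁ + sin φ₂ cos φ₁ cos Δλ) = 122.65°
Δθ = θ₂ − θ₁ = -26.2°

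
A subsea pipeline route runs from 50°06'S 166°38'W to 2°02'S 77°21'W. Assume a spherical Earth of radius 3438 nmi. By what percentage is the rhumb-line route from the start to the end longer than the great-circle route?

Great circle: σ = 1.5356 rad → d_gc = Rσ = 5279.2 nmi
Rhumb: Δφ = +0.8389, Δλ = +1.5583, Δψ = +0.9779, q = Δφ/Δψ = 0.8579 → d_rh = R√(Δφ²+q²Δλ²) = 5426.0 nmi
Excess = (5426.0 − 5279.2) / 5279.2 = 146.8 / 5279.2 = 2.78% ≈ 2.8%

2.8%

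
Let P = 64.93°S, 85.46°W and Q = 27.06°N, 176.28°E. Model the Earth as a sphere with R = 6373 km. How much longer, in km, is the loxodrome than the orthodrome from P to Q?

Great circle: cos σ = sin φ₁ sin φ₂ + cos φ₁ cos φ₂ cos Δλ,  σ = 2.0559 rad → d_gc = 13102.1 km
Rhumb line: Δψ = +1.9945, q = Δφ/Δψ = 0.8050, d_rh = R√(Δφ²+q²Δλ²) = 13494.5 km
Excess = 13494.5 − 13102.1 = 392.4 ≈ 392 km

392 km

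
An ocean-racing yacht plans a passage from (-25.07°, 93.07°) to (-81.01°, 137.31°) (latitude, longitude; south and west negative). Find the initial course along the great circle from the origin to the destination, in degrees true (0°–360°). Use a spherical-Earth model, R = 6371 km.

172.7°

N = sin Δλ·cos φ₂ = +0.1090;  D = cos φ₁ sin φ₂ − sin φ₁ cos φ₂ cos Δλ = -0.8472
initial course = atan2(N, D) = 172.67°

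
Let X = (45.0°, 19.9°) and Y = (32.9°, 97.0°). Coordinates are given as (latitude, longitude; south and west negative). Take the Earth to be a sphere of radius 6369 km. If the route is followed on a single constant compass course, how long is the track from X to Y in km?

6771 km

Δψ = ln[tan(π/4+φ₂/2)/tan(π/4+φ₁/2)] = -0.2727;  Δφ = -0.2112 rad,  Δλ = +1.3456 rad
q = Δφ/Δψ = 0.7743
d = R·√(Δφ² + q²Δλ²) = 6369·1.06319 = 6771 km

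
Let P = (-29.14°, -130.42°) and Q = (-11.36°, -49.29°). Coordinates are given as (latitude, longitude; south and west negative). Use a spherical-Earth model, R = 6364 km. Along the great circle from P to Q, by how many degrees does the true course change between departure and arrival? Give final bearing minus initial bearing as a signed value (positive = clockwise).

Initial bearing θ₁ = atan2(sin Δλ cos φ₂, cos φ₁ sin φ₂ − sin φ₁ cos φ₂ cos Δλ) = 95.80°
Final bearing θ₂ = (initial bearing from the destination back to the start) + 180° = 62.41°
Δθ = θ₂ − θ₁ = -33.4°

-33.4°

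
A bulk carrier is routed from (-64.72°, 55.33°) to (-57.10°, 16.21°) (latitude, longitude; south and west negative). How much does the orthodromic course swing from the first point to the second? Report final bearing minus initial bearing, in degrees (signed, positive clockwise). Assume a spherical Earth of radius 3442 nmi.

+34.6°

Initial bearing θ₁ = atan2(sin Δλ cos φ₂, cos φ₁ sin φ₂ − sin φ₁ cos φ₂ cos Δλ) = 273.76°
Final bearing θ₂ = (initial bearing from the destination back to the start) + 180° = 308.32°
Δθ = θ₂ − θ₁ = +34.6°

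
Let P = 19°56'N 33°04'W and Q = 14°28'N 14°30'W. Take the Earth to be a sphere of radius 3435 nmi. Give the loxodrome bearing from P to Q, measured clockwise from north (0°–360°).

107.1°

Meridional parts: M(φ₁)=+0.3551, M(φ₂)=+0.2552 → ΔM = -0.0999;  Δλ = +0.3240 rad
tan C = Δλ / ΔM = -3.2430 → C = 107.14°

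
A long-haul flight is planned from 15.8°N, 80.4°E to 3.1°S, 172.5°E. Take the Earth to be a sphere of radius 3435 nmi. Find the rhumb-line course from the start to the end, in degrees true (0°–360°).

Δψ = ln[tan(π/4+φ₂/2)/tan(π/4+φ₁/2)] = -0.3335
Δλ = +1.6074 rad (taken the short way round)
course = atan2(Δλ, Δψ) = 101.72°

101.7°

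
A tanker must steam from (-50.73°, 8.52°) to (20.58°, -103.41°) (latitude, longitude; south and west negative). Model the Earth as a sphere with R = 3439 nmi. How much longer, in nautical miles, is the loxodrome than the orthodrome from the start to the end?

179 nmi

Great circle: cos σ = sin φ₁ sin φ₂ + cos φ₁ cos φ₂ cos Δλ,  σ = 2.0868 rad → d_gc = 7176.7 nmi
Rhumb line: Δψ = +1.3978, q = Δφ/Δψ = 0.8904, d_rh = R√(Δφ²+q²Δλ²) = 7355.4 nmi
Excess = 7355.4 − 7176.7 = 178.7 ≈ 179 nmi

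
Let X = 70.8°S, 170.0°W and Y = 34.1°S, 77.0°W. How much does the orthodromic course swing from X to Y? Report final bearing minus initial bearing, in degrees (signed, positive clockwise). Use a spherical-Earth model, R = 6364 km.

At departure: θ₁ = atan2(sin Δλ cos φ₂, cos φ₁ sin φ₂ − sin φ₁ cos φ₂ cos Δλ) = 105.24°
At arrival: θ₂ = atan2(sin Δλ cos φ₁, −cos φ₂ sin φ₁ + sin φ₂ cos φ₁ cos Δλ) = 22.53°
Δθ = θ₂ − θ₁ = -82.7°

-82.7°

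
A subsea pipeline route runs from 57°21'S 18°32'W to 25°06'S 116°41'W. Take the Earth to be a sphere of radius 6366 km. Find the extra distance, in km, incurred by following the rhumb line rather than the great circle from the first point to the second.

551 km

Great circle: cos σ = sin φ₁ sin φ₂ + cos φ₁ cos φ₂ cos Δλ,  σ = 1.2788 rad → d_gc = 8140.6 km
Rhumb line: Δψ = +0.7751, q = Δφ/Δψ = 0.7261, d_rh = R√(Δφ²+q²Δλ²) = 8691.8 km
Excess = 8691.8 − 8140.6 = 551.2 ≈ 551 km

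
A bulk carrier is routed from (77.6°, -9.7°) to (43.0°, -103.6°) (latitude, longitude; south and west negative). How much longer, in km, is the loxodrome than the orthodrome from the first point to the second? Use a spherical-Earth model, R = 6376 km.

Great circle: cos σ = sin φ₁ sin φ₂ + cos φ₁ cos φ₂ cos Δλ,  σ = 0.8561 rad → d_gc = 5458.3 km
Rhumb line: Δψ = -1.3869, q = Δφ/Δψ = 0.4354, d_rh = R√(Δφ²+q²Δλ²) = 5960.4 km
Excess = 5960.4 − 5458.3 = 502.1 ≈ 502 km

502 km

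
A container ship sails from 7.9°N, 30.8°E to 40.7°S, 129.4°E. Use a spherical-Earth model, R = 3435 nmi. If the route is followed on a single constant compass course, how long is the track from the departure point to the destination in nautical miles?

Rhumb course C = atan2(Δλ, Δψ) with Δψ = ln[tan(π/4+φ₂/2)/tan(π/4+φ₁/2)] = -0.9173, Δλ = +1.7209 → C = 118.06°
d = R·|Δφ| / |cos C| = 3435·0.84823 / 0.47037 = 6194 nmi

6194 nmi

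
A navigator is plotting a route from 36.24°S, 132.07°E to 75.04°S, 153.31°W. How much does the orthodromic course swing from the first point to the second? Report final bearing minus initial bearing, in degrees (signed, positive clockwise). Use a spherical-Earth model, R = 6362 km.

Initial bearing θ₁ = atan2(sin Δλ cos φ₂, cos φ₁ sin φ₂ − sin φ₁ cos φ₂ cos Δλ) = 161.38°
Final bearing θ₂ = (initial bearing from the destination back to the start) + 180° = 93.98°
Δθ = θ₂ − θ₁ = -67.4°

-67.4°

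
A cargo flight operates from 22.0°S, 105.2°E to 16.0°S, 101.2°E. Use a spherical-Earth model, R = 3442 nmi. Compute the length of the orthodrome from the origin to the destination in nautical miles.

cos σ = sin φ₁ sin φ₂ + cos φ₁ cos φ₂ cos Δλ
      = sin(-22.00°)sin(-16.00°) + cos(-22.00°)cos(-16.00°)cos(-4.00°) = 0.9924
σ = 7.091° → d = Rσ = 3442·0.12377 = 426 nmi

426 nmi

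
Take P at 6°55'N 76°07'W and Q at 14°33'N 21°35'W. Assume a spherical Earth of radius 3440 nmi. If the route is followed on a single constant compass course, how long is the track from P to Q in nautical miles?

3247 nmi

Δψ = ln[tan(π/4+φ₂/2)/tan(π/4+φ₁/2)] = +0.1357;  Δφ = +0.1332 rad,  Δλ = +0.9518 rad
q = Δφ/Δψ = 0.9817
d = R·√(Δφ² + q²Δλ²) = 3440·0.94384 = 3247 nmi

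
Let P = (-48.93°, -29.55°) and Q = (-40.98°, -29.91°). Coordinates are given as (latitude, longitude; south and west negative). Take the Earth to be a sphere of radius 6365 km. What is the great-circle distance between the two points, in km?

cos σ = sin φ₁ sin φ₂ + cos φ₁ cos φ₂ cos Δλ
      = sin(-48.93°)sin(-40.98°) + cos(-48.93°)cos(-40.98°)cos(-0.36°) = 0.9904
σ = 7.954° → d = Rσ = 6365·0.13882 = 884 km

884 km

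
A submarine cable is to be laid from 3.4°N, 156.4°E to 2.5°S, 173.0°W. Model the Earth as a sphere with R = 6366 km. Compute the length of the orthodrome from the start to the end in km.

3461 km

Haversine: a = sin²(Δφ/2)+cos φ₁ cos φ₂ sin²(Δλ/2) = 0.07209;  σ = 2·atan2(√a,√(1−a))
σ = 31.149° → d = Rσ = 6366·0.54366 = 3461 km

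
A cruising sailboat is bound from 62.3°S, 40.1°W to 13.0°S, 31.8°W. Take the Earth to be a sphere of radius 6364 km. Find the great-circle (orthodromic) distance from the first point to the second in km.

5516 km

Haversine: a = sin²(Δφ/2)+cos φ₁ cos φ₂ sin²(Δλ/2) = 0.17632;  σ = 2·atan2(√a,√(1−a))
σ = 49.658° → d = Rσ = 6364·0.86669 = 5516 km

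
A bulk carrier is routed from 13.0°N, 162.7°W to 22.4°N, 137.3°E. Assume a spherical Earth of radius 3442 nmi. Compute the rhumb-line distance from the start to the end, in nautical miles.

Rhumb course C = atan2(Δλ, Δψ) with Δψ = ln[tan(π/4+φ₂/2)/tan(π/4+φ₁/2)] = +0.1724, Δλ = -1.0472 → C = 279.35°
d = R·|Δφ| / |cos C| = 3442·0.16406 / 0.16249 = 3475 nmi

3475 nmi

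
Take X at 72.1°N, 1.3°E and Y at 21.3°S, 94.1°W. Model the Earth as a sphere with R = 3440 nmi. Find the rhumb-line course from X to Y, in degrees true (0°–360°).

Δψ = ln[tan(π/4+φ₂/2)/tan(π/4+φ₁/2)] = -2.2290
Δλ = -1.6650 rad (taken the short way round)
course = atan2(Δλ, Δψ) = 216.76°

216.8°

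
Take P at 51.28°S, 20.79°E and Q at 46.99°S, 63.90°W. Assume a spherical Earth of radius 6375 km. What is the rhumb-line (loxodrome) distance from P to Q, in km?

6178 km

Rhumb course C = atan2(Δλ, Δψ) with Δψ = ln[tan(π/4+φ₂/2)/tan(π/4+φ₁/2)] = +0.1145, Δλ = -1.4781 → C = 274.43°
d = R·|Δφ| / |cos C| = 6375·0.07487 / 0.07726 = 6178 km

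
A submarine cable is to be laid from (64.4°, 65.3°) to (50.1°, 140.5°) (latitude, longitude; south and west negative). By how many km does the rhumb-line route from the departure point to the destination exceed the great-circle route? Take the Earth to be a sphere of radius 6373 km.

248 km

Great circle: cos σ = sin φ₁ sin φ₂ + cos φ₁ cos φ₂ cos Δλ,  σ = 0.7034 rad → d_gc = 4482.7 km
Rhumb line: Δψ = -0.4685, q = Δφ/Δψ = 0.5327, d_rh = R√(Δφ²+q²Δλ²) = 4730.9 km
Excess = 4730.9 − 4482.7 = 248.2 ≈ 248 km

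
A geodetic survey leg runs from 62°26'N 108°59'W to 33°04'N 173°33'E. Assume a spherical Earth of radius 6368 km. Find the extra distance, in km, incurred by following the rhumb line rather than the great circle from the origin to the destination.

293 km

Great circle: cos σ = sin φ₁ sin φ₂ + cos φ₁ cos φ₂ cos Δλ,  σ = 0.9669 rad → d_gc = 6157.4 km
Rhumb line: Δψ = -0.7931, q = Δφ/Δψ = 0.6463, d_rh = R√(Δφ²+q²Δλ²) = 6450.8 km
Excess = 6450.8 − 6157.4 = 293.4 ≈ 293 km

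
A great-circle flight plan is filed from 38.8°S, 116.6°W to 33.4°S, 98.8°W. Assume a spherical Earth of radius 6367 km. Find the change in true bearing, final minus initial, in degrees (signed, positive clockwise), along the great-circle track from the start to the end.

-10.6°

At departure: θ₁ = atan2(sin Δλ cos φ₂, cos φ₁ sin φ₂ − sin φ₁ cos φ₂ cos Δλ) = 74.86°
At arrival: θ₂ = atan2(sin Δλ cos φ₁, −cos φ₂ sin φ₁ + sin φ₂ cos φ₁ cos Δλ) = 64.30°
Δθ = θ₂ − θ₁ = -10.6°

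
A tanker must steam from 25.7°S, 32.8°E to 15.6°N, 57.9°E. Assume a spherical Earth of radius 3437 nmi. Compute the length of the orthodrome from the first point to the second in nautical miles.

2879 nmi

cos σ = sin φ₁ sin φ₂ + cos φ₁ cos φ₂ cos Δλ
      = sin(-25.70°)sin(15.60°) + cos(-25.70°)cos(15.60°)cos(25.10°) = 0.6693
σ = 47.986° → d = Rσ = 3437·0.83752 = 2879 nmi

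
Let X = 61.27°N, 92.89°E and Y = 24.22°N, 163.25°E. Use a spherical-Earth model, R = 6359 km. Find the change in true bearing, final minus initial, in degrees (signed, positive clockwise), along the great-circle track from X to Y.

At departure: θ₁ = atan2(sin Δλ cos φ₂, cos φ₁ sin φ₂ − sin φ₁ cos φ₂ cos Δλ) = 94.76°
At arrival: θ₂ = atan2(sin Δλ cos φ₁, −cos φ₂ sin φ₁ + sin φ₂ cos φ₁ cos Δλ) = 148.31°
Δθ = θ₂ − θ₁ = +53.5°

+53.5°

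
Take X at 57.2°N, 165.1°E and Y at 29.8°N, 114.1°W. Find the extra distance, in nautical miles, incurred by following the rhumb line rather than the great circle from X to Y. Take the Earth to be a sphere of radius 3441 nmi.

Great circle: cos σ = sin φ₁ sin φ₂ + cos φ₁ cos φ₂ cos Δλ,  σ = 1.0554 rad → d_gc = 3631.6 nmi
Rhumb line: Δψ = -0.6778, q = Δφ/Δψ = 0.7055, d_rh = R√(Δφ²+q²Δλ²) = 3798.6 nmi
Excess = 3798.6 − 3631.6 = 167.0 ≈ 167 nmi

167 nmi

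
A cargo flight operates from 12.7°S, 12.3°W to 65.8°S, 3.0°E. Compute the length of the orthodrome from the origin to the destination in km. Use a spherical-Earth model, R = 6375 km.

cos σ = sin φ₁ sin φ₂ + cos φ₁ cos φ₂ cos Δλ
      = sin(-12.70°)sin(-65.80°) + cos(-12.70°)cos(-65.80°)cos(15.30°) = 0.5862
σ = 54.109° → d = Rσ = 6375·0.94438 = 6020 km

6020 km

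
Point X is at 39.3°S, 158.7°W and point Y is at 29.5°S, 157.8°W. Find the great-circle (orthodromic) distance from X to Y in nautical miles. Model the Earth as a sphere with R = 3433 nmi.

cos σ = sin φ₁ sin φ₂ + cos φ₁ cos φ₂ cos Δλ
      = sin(-39.30°)sin(-29.50°) + cos(-39.30°)cos(-29.50°)cos(0.90°) = 0.9853
σ = 9.828° → d = Rσ = 3433·0.17153 = 589 nmi

589 nmi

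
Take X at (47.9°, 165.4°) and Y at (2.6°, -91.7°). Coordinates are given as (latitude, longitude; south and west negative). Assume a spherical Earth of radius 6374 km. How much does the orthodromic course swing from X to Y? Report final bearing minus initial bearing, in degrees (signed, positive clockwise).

Initial bearing θ₁ = atan2(sin Δλ cos φ₂, cos φ₁ sin φ₂ − sin φ₁ cos φ₂ cos Δλ) = 78.63°
Final bearing θ₂ = (initial bearing from the destination back to the start) + 180° = 138.86°
Δθ = θ₂ − θ₁ = +60.2°

+60.2°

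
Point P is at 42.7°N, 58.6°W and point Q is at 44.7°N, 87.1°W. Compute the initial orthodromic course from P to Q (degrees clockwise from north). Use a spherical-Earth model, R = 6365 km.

285.4°

θ = atan2( sin Δλ·cos φ₂ ,  cos φ₁ sin φ₂ − sin φ₁ cos φ₂ cos Δλ )
  = atan2(-0.3392, +0.0933) = 285.38°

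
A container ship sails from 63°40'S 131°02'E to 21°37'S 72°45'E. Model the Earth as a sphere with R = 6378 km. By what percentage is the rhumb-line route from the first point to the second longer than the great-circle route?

2.2%

Great circle: σ = 0.9921 rad → d_gc = Rσ = 6327.334 km
Rhumb: Δφ = +0.7339, Δλ = -1.0172, Δψ = +1.0662, q = Δφ/Δψ = 0.6884 → d_rh = R√(Δφ²+q²Δλ²) = 6469.696 km
Excess = (6469.696 − 6327.334) / 6327.334 = 142.362 / 6327.334 = 2.24995% ≈ 2.2%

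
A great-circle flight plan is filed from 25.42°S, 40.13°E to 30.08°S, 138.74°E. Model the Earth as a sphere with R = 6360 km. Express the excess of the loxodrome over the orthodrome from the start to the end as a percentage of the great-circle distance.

3.5%

Great circle: σ = 1.4725 rad → d_gc = Rσ = 9365.1 km
Rhumb: Δφ = -0.0813, Δλ = +1.7211, Δψ = -0.0919, q = Δφ/Δψ = 0.8846 → d_rh = R√(Δφ²+q²Δλ²) = 9696.7 km
Excess = (9696.7 − 9365.1) / 9365.1 = 331.6 / 9365.1 = 3.54% ≈ 3.5%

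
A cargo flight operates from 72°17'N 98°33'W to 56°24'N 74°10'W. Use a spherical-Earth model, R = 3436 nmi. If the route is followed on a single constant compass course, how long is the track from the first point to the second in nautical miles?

Rhumb course C = atan2(Δλ, Δψ) with Δψ = ln[tan(π/4+φ₂/2)/tan(π/4+φ₁/2)] = -0.6613, Δλ = +0.4256 → C = 147.24°
d = R·|Δφ| / |cos C| = 3436·0.27722 / 0.84090 = 1133 nmi

1133 nmi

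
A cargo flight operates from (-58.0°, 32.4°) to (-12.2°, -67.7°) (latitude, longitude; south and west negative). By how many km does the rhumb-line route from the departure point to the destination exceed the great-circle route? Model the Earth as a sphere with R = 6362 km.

Great circle: cos σ = sin φ₁ sin φ₂ + cos φ₁ cos φ₂ cos Δλ,  σ = 1.4823 rad → d_gc = 9430.4 km
Rhumb line: Δψ = +1.0346, q = Δφ/Δψ = 0.7726, d_rh = R√(Δφ²+q²Δλ²) = 9980.5 km
Excess = 9980.5 − 9430.4 = 550.1 ≈ 550 km

550 km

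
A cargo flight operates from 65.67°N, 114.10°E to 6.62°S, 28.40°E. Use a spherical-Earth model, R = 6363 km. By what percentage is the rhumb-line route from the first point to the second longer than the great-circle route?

3.5%

Great circle: σ = 1.6452 rad → d_gc = Rσ = 10468.6 km
Rhumb: Δφ = -1.2617, Δλ = -1.4957, Δψ = -1.6503, q = Δφ/Δψ = 0.7645 → d_rh = R√(Δφ²+q²Δλ²) = 10835.1 km
Excess = (10835.1 − 10468.6) / 10468.6 = 366.5 / 10468.6 = 3.50% ≈ 3.5%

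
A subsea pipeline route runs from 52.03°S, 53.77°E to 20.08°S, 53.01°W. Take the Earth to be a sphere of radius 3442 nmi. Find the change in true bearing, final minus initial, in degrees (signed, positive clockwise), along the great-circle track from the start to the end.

At departure: θ₁ = atan2(sin Δλ cos φ₂, cos φ₁ sin φ₂ − sin φ₁ cos φ₂ cos Δλ) = 244.70°
At arrival: θ₂ = atan2(sin Δλ cos φ₁, −cos φ₂ sin φ₁ + sin φ₂ cos φ₁ cos Δλ) = 323.68°
Δθ = θ₂ − θ₁ = +79.0°

+79.0°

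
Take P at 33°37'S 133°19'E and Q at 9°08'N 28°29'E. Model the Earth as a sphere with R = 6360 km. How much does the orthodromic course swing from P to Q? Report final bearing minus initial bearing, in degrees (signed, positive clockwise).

+33.0°

At departure: θ₁ = atan2(sin Δλ cos φ₂, cos φ₁ sin φ₂ − sin φ₁ cos φ₂ cos Δλ) = 269.53°
At arrival: θ₂ = atan2(sin Δλ cos φ₁, −cos φ₂ sin φ₁ + sin φ₂ cos φ₁ cos Δλ) = 302.50°
Δθ = θ₂ − θ₁ = +33.0°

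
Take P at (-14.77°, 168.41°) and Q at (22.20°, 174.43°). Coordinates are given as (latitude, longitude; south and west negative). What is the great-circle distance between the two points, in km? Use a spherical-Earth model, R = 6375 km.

4166 km

Haversine: a = sin²(Δφ/2)+cos φ₁ cos φ₂ sin²(Δλ/2) = 0.10299;  σ = 2·atan2(√a,√(1−a))
σ = 37.438° → d = Rσ = 6375·0.65341 = 4166 km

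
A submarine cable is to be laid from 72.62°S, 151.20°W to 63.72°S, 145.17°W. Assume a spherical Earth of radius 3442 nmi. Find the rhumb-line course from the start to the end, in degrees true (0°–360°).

14.0°

Meridional parts: M(φ₁)=-1.8783, M(φ₂)=-1.4548 → ΔM = +0.4235;  Δλ = +0.1052 rad
tan C = Δλ / ΔM = +0.2485 → C = 13.95°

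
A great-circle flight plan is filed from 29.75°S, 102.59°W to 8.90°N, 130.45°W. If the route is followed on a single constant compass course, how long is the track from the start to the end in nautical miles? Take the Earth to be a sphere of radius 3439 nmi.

2824 nmi

Rhumb course C = atan2(Δλ, Δψ) with Δψ = ln[tan(π/4+φ₂/2)/tan(π/4+φ₁/2)] = +0.7002, Δλ = -0.4862 → C = 325.22°
d = R·|Δφ| / |cos C| = 3439·0.67457 / 0.82138 = 2824 nmi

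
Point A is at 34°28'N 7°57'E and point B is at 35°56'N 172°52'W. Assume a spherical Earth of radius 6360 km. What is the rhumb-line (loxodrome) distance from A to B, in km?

16253 km

Δψ = ln[tan(π/4+φ₂/2)/tan(π/4+φ₁/2)] = +0.0313;  Δφ = +0.0256 rad,  Δλ = +3.1273 rad
q = Δφ/Δψ = 0.8171
d = R·√(Δφ² + q²Δλ²) = 6360·2.55548 = 16253 km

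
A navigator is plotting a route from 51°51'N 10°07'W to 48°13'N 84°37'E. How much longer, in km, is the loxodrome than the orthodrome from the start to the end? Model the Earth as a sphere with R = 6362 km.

495 km

Great circle: cos σ = sin φ₁ sin φ₂ + cos φ₁ cos φ₂ cos Δλ,  σ = 0.9855 rad → d_gc = 6269.9 km
Rhumb line: Δψ = -0.0988, q = Δφ/Δψ = 0.6419, d_rh = R√(Δφ²+q²Δλ²) = 6764.5 km
Excess = 6764.5 − 6269.9 = 494.6 ≈ 495 km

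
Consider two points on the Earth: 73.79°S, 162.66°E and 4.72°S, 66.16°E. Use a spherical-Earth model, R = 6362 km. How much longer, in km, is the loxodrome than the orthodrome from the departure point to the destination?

Great circle: cos σ = sin φ₁ sin φ₂ + cos φ₁ cos φ₂ cos Δλ,  σ = 1.5233 rad → d_gc = 9691.0 km
Rhumb line: Δψ = +1.8666, q = Δφ/Δψ = 0.6458, d_rh = R√(Δφ²+q²Δλ²) = 10330.0 km
Excess = 10330.0 − 9691.0 = 639.0 ≈ 639 km

639 km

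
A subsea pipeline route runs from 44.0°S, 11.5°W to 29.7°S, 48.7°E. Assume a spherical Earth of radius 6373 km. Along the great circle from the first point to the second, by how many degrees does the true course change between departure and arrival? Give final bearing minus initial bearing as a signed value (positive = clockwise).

-38.6°

At departure: θ₁ = atan2(sin Δλ cos φ₂, cos φ₁ sin φ₂ − sin φ₁ cos φ₂ cos Δλ) = 94.29°
At arrival: θ₂ = atan2(sin Δλ cos φ₁, −cos φ₂ sin φ₁ + sin φ₂ cos φ₁ cos Δλ) = 55.67°
Δθ = θ₂ − θ₁ = -38.6°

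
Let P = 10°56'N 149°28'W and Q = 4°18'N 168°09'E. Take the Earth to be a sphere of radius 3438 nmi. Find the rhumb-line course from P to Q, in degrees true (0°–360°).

Meridional parts: M(φ₁)=+0.1920, M(φ₂)=+0.0751 → ΔM = -0.1169;  Δλ = -0.7397 rad
tan C = Δλ / ΔM = +6.3294 → C = 261.02°

261.0°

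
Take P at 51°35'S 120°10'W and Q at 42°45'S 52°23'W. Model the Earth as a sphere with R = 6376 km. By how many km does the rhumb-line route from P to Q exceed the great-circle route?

173 km

Great circle: cos σ = sin φ₁ sin φ₂ + cos φ₁ cos φ₂ cos Δλ,  σ = 0.7893 rad → d_gc = 5032.3 km
Rhumb line: Δψ = +0.2275, q = Δφ/Δψ = 0.6776, d_rh = R√(Δφ²+q²Δλ²) = 5205.0 km
Excess = 5205.0 − 5032.3 = 172.7 ≈ 173 km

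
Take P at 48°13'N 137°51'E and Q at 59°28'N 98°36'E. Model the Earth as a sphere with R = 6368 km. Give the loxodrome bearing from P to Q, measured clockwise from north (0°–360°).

296.1°

Meridional parts: M(φ₁)=+0.9631, M(φ₂)=+1.2985 → ΔM = +0.3354;  Δλ = -0.6850 rad
tan C = Δλ / ΔM = -2.0427 → C = 296.08°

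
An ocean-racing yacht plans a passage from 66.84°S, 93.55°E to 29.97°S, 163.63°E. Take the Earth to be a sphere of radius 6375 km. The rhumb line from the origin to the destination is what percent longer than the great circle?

3.9%

Great circle: σ = 0.9577 rad → d_gc = Rσ = 6105.6 km
Rhumb: Δφ = +0.6435, Δλ = +1.2231, Δψ = +1.0365, q = Δφ/Δψ = 0.6208 → d_rh = R√(Δφ²+q²Δλ²) = 6345.4 km
Excess = (6345.4 − 6105.6) / 6105.6 = 239.8 / 6105.6 = 3.93% ≈ 3.9%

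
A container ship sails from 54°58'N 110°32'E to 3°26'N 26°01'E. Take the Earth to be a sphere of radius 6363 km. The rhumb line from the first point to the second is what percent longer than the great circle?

3.0%

Great circle: σ = 1.4668 rad → d_gc = Rσ = 9333.4 km
Rhumb: Δφ = -0.8994, Δλ = -1.4751, Δψ = -1.0933, q = Δφ/Δψ = 0.8227 → d_rh = R√(Δφ²+q²Δλ²) = 9611.5 km
Excess = (9611.5 − 9333.4) / 9333.4 = 278.1 / 9333.4 = 2.98% ≈ 3.0%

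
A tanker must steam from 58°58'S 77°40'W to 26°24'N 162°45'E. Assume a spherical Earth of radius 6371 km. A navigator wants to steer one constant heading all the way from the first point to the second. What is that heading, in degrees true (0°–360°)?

Δψ = ln[tan(π/4+φ₂/2)/tan(π/4+φ₁/2)] = +1.7594
Δλ = -2.0871 rad (taken the short way round)
course = atan2(Δλ, Δψ) = 310.13°

310.1°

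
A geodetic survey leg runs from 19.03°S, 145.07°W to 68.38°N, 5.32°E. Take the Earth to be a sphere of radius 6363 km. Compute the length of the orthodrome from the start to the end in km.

14137 km

Haversine: a = sin²(Δφ/2)+cos φ₁ cos φ₂ sin²(Δλ/2) = 0.80297;  σ = 2·atan2(√a,√(1−a))
σ = 127.297° → d = Rσ = 6363·2.22176 = 14137 km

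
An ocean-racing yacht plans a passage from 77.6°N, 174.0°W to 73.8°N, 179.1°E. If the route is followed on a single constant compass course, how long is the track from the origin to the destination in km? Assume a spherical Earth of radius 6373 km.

Rhumb course C = atan2(Δλ, Δψ) with Δψ = ln[tan(π/4+φ₂/2)/tan(π/4+φ₁/2)] = -0.2701, Δλ = -0.1204 → C = 204.03°
d = R·|Δφ| / |cos C| = 6373·0.06632 / 0.91333 = 463 km

463 km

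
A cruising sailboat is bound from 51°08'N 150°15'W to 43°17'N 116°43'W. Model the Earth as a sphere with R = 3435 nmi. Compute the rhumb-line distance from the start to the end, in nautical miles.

1441 nmi

Δψ = ln[tan(π/4+φ₂/2)/tan(π/4+φ₁/2)] = -0.2022;  Δφ = -0.1370 rad,  Δλ = +0.5853 rad
q = Δφ/Δψ = 0.6776
d = R·√(Δφ² + q²Δλ²) = 3435·0.41955 = 1441 nmi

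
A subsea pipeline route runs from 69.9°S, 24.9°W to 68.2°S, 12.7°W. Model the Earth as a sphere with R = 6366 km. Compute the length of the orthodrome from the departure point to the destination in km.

Haversine: a = sin²(Δφ/2)+cos φ₁ cos φ₂ sin²(Δλ/2) = 0.00166;  σ = 2·atan2(√a,√(1−a))
σ = 4.672° → d = Rσ = 6366·0.08154 = 519 km

519 km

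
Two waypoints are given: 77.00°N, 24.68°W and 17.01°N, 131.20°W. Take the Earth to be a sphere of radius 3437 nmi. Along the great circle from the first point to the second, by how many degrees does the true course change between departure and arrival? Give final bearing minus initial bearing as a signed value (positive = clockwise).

At departure: θ₁ = atan2(sin Δλ cos φ₂, cos φ₁ sin φ₂ − sin φ₁ cos φ₂ cos Δλ) = 289.84°
At arrival: θ₂ = atan2(sin Δλ cos φ₁, −cos φ₂ sin φ₁ + sin φ₂ cos φ₁ cos Δλ) = 192.78°
Δθ = θ₂ − θ₁ = -97.1°

-97.1°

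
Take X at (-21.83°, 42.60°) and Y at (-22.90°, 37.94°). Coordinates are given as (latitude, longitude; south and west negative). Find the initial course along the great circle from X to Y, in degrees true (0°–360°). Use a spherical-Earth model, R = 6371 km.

N = sin Δλ·cos φ₂ = -0.0748;  D = cos φ₁ sin φ₂ − sin φ₁ cos φ₂ cos Δλ = -0.0198
initial course = atan2(N, D) = 255.18°

255.2°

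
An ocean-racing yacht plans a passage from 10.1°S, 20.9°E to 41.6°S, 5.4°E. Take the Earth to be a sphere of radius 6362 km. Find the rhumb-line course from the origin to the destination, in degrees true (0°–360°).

Meridional parts: M(φ₁)=-0.1772, M(φ₂)=-0.7998 → ΔM = -0.6226;  Δλ = -0.2705 rad
tan C = Δλ / ΔM = +0.4345 → C = 203.49°

203.5°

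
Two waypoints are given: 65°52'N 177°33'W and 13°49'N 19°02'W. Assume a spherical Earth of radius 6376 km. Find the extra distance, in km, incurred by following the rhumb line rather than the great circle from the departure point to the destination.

2641 km

Great circle: cos σ = sin φ₁ sin φ₂ + cos φ₁ cos φ₂ cos Δλ,  σ = 1.7229 rad → d_gc = 10985.1 km
Rhumb line: Δψ = -1.2993, q = Δφ/Δψ = 0.6992, d_rh = R√(Δφ²+q²Δλ²) = 13625.8 km
Excess = 13625.8 − 10985.1 = 2640.7 ≈ 2641 km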